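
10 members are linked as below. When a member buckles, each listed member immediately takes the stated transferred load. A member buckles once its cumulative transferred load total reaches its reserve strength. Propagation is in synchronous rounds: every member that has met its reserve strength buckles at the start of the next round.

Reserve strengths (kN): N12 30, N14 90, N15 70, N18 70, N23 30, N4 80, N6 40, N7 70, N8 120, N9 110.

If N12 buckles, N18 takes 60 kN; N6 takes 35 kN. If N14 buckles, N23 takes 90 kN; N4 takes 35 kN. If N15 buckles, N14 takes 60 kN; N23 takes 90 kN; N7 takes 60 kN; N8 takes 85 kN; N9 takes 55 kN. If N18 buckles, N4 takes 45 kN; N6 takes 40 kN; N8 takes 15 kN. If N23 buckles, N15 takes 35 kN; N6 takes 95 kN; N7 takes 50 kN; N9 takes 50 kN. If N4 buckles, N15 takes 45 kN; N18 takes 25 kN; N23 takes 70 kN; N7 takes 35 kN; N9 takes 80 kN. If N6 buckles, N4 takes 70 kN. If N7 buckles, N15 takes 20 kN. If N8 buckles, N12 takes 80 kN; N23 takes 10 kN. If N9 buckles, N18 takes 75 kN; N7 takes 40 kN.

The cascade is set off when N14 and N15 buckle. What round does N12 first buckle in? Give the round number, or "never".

never

Round 1 — N14, N15 buckle (initial).
  N23: +90+90 → 180 ≥ 30
  N4: +35 → 35 < 80
  N7: +60 → 60 < 70
  N8: +85 → 85 < 120
  N9: +55 → 55 < 110
Round 2 — N23 buckles.
  N6: +95 → 95 ≥ 40
  N7: +50 → 110 ≥ 70
  N9: +50 → 105 < 110
Round 3 — N6, N7 buckle.
  N4: +70 → 105 ≥ 80
Round 4 — N4 buckles.
  N18: +25 → 25 < 70
  N9: +80 → 185 ≥ 110
Round 5 — N9 buckles.
  N18: +75 → 100 ≥ 70
Round 6 — N18 buckles.
  N8: +15 → 100 < 120
No further bucklings.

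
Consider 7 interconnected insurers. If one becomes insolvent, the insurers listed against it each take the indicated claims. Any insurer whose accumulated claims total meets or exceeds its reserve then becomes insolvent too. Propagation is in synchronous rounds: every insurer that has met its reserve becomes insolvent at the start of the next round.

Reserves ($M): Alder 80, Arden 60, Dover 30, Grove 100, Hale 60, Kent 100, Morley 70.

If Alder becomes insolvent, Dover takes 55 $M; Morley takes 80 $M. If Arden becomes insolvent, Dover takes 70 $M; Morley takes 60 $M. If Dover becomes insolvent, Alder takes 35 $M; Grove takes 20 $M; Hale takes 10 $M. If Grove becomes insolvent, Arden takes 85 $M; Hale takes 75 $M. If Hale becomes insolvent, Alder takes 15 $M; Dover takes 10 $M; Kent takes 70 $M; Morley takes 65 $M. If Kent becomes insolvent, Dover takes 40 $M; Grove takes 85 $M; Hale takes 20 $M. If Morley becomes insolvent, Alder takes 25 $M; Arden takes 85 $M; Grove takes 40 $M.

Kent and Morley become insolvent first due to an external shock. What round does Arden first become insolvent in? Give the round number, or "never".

2

Round 1 — Kent, Morley become insolvent (initial).
  Alder: +25 → 25 < 80
  Arden: +85 → 85 ≥ 60
  Dover: +40 → 40 ≥ 30
  Grove: +85+40 → 125 ≥ 100
  Hale: +20 → 20 < 60
Round 2 — Arden, Dover, Grove become insolvent.
  Alder: +35 → 60 < 80
  Hale: +10+75 → 105 ≥ 60
Round 3 — Hale becomes insolvent.
  Alder: +15 → 75 < 80
No further insolvencies.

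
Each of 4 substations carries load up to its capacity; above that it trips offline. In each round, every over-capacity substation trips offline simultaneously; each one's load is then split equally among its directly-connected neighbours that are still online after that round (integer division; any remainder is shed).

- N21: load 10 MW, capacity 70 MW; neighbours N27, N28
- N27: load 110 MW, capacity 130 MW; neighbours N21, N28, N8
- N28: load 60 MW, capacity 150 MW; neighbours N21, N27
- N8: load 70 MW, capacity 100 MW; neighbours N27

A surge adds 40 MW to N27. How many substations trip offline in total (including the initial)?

Round 1 — N27 at 150 > 130. N27 trips offline.
  N27 sheds 150 MW to N21, N28, N8: 50 each.
    N21: 10+50 = 60 ≤ 70
    N28: 60+50 = 110 ≤ 150
    N8: 70+50 = 120 > 100
Round 2 — N8 trips offline.
  N8 sheds 120 MW: no online neighbours, lost.
No further trips.

2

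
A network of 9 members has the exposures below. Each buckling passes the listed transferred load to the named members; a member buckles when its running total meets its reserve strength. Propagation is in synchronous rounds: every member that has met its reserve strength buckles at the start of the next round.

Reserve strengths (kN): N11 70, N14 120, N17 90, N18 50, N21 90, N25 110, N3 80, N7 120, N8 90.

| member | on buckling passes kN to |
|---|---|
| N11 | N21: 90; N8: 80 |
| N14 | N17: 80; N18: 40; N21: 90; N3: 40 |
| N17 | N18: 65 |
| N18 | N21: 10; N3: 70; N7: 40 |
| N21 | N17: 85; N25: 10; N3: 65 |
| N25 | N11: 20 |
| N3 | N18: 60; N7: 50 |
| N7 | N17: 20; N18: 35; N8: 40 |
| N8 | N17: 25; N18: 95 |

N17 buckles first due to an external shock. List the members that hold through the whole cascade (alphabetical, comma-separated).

N11, N14, N21, N25, N3, N7, N8

Round 1 — N17 buckles (initial).
  N18: +65 → 65 ≥ 50
Round 2 — N18 buckles.
  N21: +10 → 10 < 90
  N3: +70 → 70 < 80
  N7: +40 → 40 < 120
No further bucklings.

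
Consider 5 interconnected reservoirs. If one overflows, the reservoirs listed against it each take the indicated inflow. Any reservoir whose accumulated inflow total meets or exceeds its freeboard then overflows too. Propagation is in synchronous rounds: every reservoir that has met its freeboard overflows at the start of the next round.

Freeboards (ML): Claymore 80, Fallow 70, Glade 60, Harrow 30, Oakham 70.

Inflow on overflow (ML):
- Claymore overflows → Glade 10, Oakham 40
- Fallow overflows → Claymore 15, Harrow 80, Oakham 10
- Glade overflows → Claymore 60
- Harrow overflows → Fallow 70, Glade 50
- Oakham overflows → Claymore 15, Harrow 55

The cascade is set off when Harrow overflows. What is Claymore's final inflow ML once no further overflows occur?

Round 1 — Harrow overflows (initial).
  Fallow: +70 → 70 ≥ 70
  Glade: +50 → 50 < 60
Round 2 — Fallow overflows.
  Claymore: +15 → 15 < 80
  Oakham: +10 → 10 < 70
No further overflows.

15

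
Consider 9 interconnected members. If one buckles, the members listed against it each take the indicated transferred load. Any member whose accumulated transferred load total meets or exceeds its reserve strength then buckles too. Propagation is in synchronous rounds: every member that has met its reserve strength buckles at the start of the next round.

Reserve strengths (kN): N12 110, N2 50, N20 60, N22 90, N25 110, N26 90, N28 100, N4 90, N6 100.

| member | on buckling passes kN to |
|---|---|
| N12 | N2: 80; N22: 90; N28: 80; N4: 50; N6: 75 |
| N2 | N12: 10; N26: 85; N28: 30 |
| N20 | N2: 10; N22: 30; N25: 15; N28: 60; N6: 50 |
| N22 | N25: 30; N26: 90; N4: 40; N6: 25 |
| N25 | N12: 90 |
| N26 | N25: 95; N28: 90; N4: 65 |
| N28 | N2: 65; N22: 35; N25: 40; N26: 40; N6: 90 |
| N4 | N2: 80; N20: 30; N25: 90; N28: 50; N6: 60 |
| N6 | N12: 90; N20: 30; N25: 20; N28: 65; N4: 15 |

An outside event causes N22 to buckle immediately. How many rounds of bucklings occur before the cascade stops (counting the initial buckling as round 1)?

6

Round 1 — N22 buckles (initial).
  N25: +30 → 30 < 110
  N26: +90 → 90 ≥ 90
  N4: +40 → 40 < 90
  N6: +25 → 25 < 100
Round 2 — N26 buckles.
  N25: +95 → 125 ≥ 110
  N28: +90 → 90 < 100
  N4: +65 → 105 ≥ 90
Round 3 — N25, N4 buckle.
  N12: +90 → 90 < 110
  N2: +80 → 80 ≥ 50
  N20: +30 → 30 < 60
  N28: +50 → 140 ≥ 100
  N6: +60 → 85 < 100
Round 4 — N2, N28 buckle.
  N12: +10 → 100 < 110
  N6: +90 → 175 ≥ 100
Round 5 — N6 buckles.
  N12: +90 → 190 ≥ 110
  N20: +30 → 60 ≥ 60
Round 6 — N12, N20 buckle.
No further bucklings.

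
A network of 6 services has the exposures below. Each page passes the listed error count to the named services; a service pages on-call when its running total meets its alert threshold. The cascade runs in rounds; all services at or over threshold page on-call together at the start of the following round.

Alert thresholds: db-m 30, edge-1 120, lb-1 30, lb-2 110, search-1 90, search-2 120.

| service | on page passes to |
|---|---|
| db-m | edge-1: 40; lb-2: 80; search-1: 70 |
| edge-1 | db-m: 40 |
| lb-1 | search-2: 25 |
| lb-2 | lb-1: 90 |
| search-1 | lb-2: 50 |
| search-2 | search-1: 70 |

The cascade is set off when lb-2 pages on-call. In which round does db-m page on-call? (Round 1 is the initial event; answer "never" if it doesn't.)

Round 1 — lb-2 pages on-call (initial).
  lb-1: +90 → 90 ≥ 30
Round 2 — lb-1 pages on-call.
  search-2: +25 → 25 < 120
No further pages.

never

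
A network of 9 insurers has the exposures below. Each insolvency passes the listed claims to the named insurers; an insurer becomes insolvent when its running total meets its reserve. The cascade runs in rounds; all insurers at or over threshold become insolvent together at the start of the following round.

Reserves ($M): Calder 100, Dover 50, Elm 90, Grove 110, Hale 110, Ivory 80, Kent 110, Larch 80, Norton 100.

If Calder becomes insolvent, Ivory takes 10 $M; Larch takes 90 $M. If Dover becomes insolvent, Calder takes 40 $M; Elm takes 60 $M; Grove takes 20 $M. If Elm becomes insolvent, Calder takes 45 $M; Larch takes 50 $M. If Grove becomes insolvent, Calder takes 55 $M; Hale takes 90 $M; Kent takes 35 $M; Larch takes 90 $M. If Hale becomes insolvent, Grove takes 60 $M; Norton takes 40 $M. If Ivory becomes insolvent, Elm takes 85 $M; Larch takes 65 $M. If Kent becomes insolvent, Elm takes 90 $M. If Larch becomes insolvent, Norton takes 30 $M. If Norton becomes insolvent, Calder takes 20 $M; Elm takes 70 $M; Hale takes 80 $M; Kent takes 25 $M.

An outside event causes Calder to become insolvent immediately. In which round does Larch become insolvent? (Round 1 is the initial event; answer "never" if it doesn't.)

2

Round 1 — Calder becomes insolvent (initial).
  Ivory: +10 → 10 < 80
  Larch: +90 → 90 ≥ 80
Round 2 — Larch becomes insolvent.
  Norton: +30 → 30 < 100
No further insolvencies.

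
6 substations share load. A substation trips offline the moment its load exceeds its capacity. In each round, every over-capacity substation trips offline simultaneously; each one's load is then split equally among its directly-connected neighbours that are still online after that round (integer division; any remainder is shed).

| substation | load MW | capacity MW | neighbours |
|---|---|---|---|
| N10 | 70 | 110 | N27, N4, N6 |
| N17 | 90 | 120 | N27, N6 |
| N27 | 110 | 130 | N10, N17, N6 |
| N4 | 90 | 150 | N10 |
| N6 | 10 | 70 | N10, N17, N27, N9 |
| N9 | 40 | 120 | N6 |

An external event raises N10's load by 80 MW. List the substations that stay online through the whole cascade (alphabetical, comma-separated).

Round 1 — N10 at 150 > 110. N10 trips offline.
  N10 sheds 150 MW to N27, N4, N6: 50 each.
    N27: 110+50 = 160 > 130
    N4: 90+50 = 140 ≤ 150
    N6: 10+50 = 60 ≤ 70
Round 2 — N27 trips offline.
  N27 sheds 160 MW to N17, N6: 80 each.
    N17: 90+80 = 170 > 120
    N6: 60+80 = 140 > 70
Round 3 — N17, N6 trip offline.
  N17 sheds 170 MW: no online neighbours, lost.
  N6 sheds 140 MW to N9: 140 each.
    N9: 40+140 = 180 > 120
Round 4 — N9 trips offline.
  N9 sheds 180 MW: no online neighbours, lost.
No further trips.

N4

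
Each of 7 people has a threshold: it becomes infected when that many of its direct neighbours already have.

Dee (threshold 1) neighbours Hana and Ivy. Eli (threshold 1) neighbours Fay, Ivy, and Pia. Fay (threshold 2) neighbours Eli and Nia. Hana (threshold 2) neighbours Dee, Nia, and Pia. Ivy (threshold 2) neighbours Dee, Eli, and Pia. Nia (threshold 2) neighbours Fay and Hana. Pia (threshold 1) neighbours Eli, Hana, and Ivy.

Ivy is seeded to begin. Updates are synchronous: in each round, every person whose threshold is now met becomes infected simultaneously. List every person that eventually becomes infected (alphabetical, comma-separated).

Dee, Eli, Hana, Ivy, Pia

Round 1 — Ivy becomes infected (initial).
Round 2 — checking thresholds:
  Dee: 1 of 2 neighbours ≥ 1, becomes infected.
  Eli: 1 of 3 neighbours ≥ 1, becomes infected.
  Pia: 1 of 3 neighbours ≥ 1, becomes infected.
Round 3 — checking thresholds:
  Fay: 1 of 2 neighbours < 2, below threshold.
  Hana: 2 of 3 neighbours ≥ 2, becomes infected.
Round 4 — no new infections; cascade stops.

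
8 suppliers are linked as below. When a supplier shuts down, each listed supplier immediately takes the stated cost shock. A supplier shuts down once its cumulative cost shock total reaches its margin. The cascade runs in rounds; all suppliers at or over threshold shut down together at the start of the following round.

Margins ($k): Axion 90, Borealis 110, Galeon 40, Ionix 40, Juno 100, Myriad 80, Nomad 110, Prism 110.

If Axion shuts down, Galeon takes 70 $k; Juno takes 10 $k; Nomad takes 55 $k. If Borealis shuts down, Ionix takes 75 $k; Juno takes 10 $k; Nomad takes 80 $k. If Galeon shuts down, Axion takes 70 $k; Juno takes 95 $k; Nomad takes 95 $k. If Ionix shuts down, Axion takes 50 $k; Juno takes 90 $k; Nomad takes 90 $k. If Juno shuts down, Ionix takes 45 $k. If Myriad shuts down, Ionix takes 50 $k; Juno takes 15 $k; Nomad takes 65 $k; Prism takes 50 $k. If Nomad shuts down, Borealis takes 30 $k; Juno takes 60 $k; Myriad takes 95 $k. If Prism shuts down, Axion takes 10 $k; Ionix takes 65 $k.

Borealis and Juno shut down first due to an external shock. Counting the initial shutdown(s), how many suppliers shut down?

5

Round 1 — Borealis, Juno shut down (initial).
  Ionix: +75+45 → 120 ≥ 40
  Nomad: +80 → 80 < 110
Round 2 — Ionix shuts down.
  Axion: +50 → 50 < 90
  Nomad: +90 → 170 ≥ 110
Round 3 — Nomad shuts down.
  Myriad: +95 → 95 ≥ 80
Round 4 — Myriad shuts down.
  Prism: +50 → 50 < 110
No further shutdowns.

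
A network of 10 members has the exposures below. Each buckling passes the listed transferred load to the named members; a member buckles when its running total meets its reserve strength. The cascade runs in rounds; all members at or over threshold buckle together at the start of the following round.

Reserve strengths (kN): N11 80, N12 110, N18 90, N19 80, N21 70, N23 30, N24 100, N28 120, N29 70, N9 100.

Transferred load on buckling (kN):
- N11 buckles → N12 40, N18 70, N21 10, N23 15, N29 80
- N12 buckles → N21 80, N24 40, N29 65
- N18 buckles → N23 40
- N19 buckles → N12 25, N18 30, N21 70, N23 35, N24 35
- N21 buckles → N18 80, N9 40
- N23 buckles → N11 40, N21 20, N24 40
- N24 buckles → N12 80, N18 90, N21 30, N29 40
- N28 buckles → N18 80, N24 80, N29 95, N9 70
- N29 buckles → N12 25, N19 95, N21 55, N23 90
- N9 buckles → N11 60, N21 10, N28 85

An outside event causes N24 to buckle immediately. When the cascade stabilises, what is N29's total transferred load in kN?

Round 1 — N24 buckles (initial).
  N12: +80 → 80 < 110
  N18: +90 → 90 ≥ 90
  N21: +30 → 30 < 70
  N29: +40 → 40 < 70
Round 2 — N18 buckles.
  N23: +40 → 40 ≥ 30
Round 3 — N23 buckles.
  N11: +40 → 40 < 80
  N21: +20 → 50 < 70
No further bucklings.

40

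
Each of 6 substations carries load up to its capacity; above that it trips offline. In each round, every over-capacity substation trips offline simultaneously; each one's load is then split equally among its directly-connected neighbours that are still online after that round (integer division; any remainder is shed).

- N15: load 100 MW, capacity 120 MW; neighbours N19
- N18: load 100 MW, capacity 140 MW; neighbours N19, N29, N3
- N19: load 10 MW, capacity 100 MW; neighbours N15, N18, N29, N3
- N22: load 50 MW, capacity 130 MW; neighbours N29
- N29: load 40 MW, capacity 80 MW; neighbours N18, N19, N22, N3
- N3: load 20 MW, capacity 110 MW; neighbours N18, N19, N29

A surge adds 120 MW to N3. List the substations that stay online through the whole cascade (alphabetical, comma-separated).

Round 1 — N3 at 140 > 110. N3 trips offline.
  N3 sheds 140 MW to N18, N19, N29: 46 each (2 lost).
    N18: 100+46 = 146 > 140
    N19: 10+46 = 56 ≤ 100
    N29: 40+46 = 86 > 80
Round 2 — N18, N29 trip offline.
  N18 sheds 146 MW to N19: 146 each.
    N19: 56+146 = 202 > 100
  N29 sheds 86 MW to N19, N22: 43 each.
    N19: 202+43 = 245 > 100
    N22: 50+43 = 93 ≤ 130
Round 3 — N19 trips offline.
  N19 sheds 245 MW to N15: 245 each.
    N15: 100+245 = 345 > 120
Round 4 — N15 trips offline.
  N15 sheds 345 MW: no online neighbours, lost.
No further trips.

N22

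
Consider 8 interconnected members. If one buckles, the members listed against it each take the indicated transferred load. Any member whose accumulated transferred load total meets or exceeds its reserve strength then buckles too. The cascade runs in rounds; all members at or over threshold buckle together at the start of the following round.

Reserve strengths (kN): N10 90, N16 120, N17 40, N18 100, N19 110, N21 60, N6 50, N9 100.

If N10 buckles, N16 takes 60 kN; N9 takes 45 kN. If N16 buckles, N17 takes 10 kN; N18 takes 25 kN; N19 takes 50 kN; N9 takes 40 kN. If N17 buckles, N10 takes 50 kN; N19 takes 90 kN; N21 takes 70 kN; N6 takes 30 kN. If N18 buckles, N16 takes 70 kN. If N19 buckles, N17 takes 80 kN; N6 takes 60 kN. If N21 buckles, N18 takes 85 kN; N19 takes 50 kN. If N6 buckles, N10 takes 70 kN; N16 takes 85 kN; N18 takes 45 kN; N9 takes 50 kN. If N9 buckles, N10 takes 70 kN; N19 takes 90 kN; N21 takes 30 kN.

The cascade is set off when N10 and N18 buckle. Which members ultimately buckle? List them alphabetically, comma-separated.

N10, N16, N18

Round 1 — N10, N18 buckle (initial).
  N16: +60+70 → 130 ≥ 120
  N9: +45 → 45 < 100
Round 2 — N16 buckles.
  N17: +10 → 10 < 40
  N19: +50 → 50 < 110
  N9: +40 → 85 < 100
No further bucklings.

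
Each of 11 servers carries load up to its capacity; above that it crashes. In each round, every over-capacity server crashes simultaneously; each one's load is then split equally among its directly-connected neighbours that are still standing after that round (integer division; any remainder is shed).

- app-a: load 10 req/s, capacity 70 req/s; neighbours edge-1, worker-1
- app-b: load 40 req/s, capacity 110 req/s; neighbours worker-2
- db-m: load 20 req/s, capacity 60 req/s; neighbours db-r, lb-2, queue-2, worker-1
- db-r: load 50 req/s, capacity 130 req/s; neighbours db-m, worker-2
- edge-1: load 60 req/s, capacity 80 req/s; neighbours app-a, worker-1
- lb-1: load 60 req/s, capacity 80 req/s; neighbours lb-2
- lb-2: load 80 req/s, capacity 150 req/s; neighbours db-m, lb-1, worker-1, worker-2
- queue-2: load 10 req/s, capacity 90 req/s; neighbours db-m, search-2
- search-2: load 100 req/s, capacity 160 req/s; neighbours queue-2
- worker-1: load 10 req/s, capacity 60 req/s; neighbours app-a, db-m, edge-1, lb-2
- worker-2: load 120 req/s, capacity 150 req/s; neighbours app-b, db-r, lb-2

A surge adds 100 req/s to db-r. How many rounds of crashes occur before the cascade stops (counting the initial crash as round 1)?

Round 1 — db-r at 150 > 130. db-r crashes.
  db-r sheds 150 req/s to db-m, worker-2: 75 each.
    db-m: 20+75 = 95 > 60
    worker-2: 120+75 = 195 > 150
Round 2 — db-m, worker-2 crash.
  db-m sheds 95 req/s to lb-2, queue-2, worker-1: 31 each (2 lost).
    lb-2: 80+31 = 111 ≤ 150
    queue-2: 10+31 = 41 ≤ 90
    worker-1: 10+31 = 41 ≤ 60
  worker-2 sheds 195 req/s to app-b, lb-2: 97 each (1 lost).
    app-b: 40+97 = 137 > 110
    lb-2: 111+97 = 208 > 150
Round 3 — app-b, lb-2 crash.
  app-b sheds 137 req/s: no online neighbours, lost.
  lb-2 sheds 208 req/s to lb-1, worker-1: 104 each.
    lb-1: 60+104 = 164 > 80
    worker-1: 41+104 = 145 > 60
Round 4 — lb-1, worker-1 crash.
  lb-1 sheds 164 req/s: no online neighbours, lost.
  worker-1 sheds 145 req/s to app-a, edge-1: 72 each (1 lost).
    app-a: 10+72 = 82 > 70
    edge-1: 60+72 = 132 > 80
Round 5 — app-a, edge-1 crash.
  app-a sheds 82 req/s: no online neighbours, lost.
  edge-1 sheds 132 req/s: no online neighbours, lost.
No further crashes.

5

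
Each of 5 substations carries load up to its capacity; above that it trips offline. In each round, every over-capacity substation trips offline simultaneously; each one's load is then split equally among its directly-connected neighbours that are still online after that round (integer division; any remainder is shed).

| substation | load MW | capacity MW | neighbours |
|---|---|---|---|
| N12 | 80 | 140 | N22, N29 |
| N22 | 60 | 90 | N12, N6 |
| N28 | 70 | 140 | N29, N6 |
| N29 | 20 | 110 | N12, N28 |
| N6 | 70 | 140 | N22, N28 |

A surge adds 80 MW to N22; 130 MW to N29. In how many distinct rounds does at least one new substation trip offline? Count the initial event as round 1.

Round 1 — N22 at 140 > 90; N29 at 150 > 110. N22, N29 trip offline.
  N22 sheds 140 MW to N12, N6: 70 each.
    N12: 80+70 = 150 > 140
    N6: 70+70 = 140 ≤ 140
  N29 sheds 150 MW to N12, N28: 75 each.
    N12: 150+75 = 225 > 140
    N28: 70+75 = 145 > 140
Round 2 — N12, N28 trip offline.
  N12 sheds 225 MW: no online neighbours, lost.
  N28 sheds 145 MW to N6: 145 each.
    N6: 140+145 = 285 > 140
Round 3 — N6 trips offline.
  N6 sheds 285 MW: no online neighbours, lost.
No further trips.

3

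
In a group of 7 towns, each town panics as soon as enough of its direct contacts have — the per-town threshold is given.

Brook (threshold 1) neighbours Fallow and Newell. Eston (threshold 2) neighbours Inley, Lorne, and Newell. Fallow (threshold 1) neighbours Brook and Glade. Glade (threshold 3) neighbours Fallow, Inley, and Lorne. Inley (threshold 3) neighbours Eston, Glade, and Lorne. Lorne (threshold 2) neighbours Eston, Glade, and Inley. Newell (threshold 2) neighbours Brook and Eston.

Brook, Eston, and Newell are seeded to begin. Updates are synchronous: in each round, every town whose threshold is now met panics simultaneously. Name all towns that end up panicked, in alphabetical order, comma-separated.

Round 1 — Brook, Eston, Newell panic (initial).
Round 2 — checking thresholds:
  Fallow: 1 of 2 neighbours ≥ 1, panics.
  Inley: 1 of 3 neighbours < 3, holds.
  Lorne: 1 of 3 neighbours < 2, holds.
Round 3 — no new panics; cascade stops.

Brook, Eston, Fallow, Newell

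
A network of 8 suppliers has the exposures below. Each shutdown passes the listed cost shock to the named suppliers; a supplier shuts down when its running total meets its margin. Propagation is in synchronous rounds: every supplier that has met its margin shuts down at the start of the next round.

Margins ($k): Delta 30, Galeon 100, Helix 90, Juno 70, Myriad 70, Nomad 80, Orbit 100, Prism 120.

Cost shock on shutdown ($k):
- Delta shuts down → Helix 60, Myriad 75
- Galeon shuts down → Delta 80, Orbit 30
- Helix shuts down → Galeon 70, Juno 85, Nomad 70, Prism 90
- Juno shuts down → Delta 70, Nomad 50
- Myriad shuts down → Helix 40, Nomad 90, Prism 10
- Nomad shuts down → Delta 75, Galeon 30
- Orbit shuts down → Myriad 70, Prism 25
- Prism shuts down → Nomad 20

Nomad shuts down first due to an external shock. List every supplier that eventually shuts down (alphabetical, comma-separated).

Delta, Galeon, Helix, Juno, Myriad, Nomad

Round 1 — Nomad shuts down (initial).
  Delta: +75 → 75 ≥ 30
  Galeon: +30 → 30 < 100
Round 2 — Delta shuts down.
  Helix: +60 → 60 < 90
  Myriad: +75 → 75 ≥ 70
Round 3 — Myriad shuts down.
  Helix: +40 → 100 ≥ 90
  Prism: +10 → 10 < 120
Round 4 — Helix shuts down.
  Galeon: +70 → 100 ≥ 100
  Juno: +85 → 85 ≥ 70
  Prism: +90 → 100 < 120
Round 5 — Galeon, Juno shut down.
  Orbit: +30 → 30 < 100
No further shutdowns.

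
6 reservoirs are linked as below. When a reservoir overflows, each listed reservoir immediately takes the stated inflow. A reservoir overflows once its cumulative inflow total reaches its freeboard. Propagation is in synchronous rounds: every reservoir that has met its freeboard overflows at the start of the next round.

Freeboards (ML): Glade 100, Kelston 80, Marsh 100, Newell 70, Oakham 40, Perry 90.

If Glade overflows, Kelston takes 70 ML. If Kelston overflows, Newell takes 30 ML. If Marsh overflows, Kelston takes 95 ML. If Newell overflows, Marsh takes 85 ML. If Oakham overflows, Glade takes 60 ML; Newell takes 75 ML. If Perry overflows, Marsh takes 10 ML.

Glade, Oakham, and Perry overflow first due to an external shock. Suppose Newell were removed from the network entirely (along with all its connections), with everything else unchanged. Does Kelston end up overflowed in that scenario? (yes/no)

no

With Newell removed:
Round 1 — Glade, Oakham, Perry overflow (initial).
  Kelston: +70 → 70 < 80
  Marsh: +10 → 10 < 100
No further overflows.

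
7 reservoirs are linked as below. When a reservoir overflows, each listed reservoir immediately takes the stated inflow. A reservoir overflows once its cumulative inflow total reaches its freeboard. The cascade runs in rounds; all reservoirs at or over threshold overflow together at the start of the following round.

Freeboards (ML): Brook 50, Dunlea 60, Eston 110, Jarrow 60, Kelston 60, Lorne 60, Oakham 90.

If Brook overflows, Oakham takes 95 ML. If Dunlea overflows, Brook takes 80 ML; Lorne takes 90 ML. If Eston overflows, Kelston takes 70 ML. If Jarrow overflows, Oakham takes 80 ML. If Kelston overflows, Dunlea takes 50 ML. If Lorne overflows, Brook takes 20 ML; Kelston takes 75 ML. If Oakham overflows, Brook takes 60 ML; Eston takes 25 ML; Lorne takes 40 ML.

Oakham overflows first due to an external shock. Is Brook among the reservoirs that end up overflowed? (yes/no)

Round 1 — Oakham overflows (initial).
  Brook: +60 → 60 ≥ 50
  Eston: +25 → 25 < 110
  Lorne: +40 → 40 < 60
Round 2 — Brook overflows.
No further overflows.

yes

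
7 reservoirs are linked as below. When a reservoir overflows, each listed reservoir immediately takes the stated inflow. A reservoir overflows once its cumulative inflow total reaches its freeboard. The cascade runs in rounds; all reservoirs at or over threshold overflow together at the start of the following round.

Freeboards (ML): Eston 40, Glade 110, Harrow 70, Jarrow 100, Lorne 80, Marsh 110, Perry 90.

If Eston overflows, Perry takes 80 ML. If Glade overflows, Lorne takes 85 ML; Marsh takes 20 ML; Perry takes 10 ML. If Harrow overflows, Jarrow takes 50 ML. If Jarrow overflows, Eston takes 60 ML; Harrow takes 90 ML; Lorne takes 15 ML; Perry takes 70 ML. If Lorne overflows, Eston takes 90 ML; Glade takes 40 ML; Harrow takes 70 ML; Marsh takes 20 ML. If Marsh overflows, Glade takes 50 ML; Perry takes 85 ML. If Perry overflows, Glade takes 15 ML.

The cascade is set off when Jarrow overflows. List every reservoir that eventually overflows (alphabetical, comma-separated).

Round 1 — Jarrow overflows (initial).
  Eston: +60 → 60 ≥ 40
  Harrow: +90 → 90 ≥ 70
  Lorne: +15 → 15 < 80
  Perry: +70 → 70 < 90
Round 2 — Eston, Harrow overflow.
  Perry: +80 → 150 ≥ 90
Round 3 — Perry overflows.
  Glade: +15 → 15 < 110
No further overflows.

Eston, Harrow, Jarrow, Perry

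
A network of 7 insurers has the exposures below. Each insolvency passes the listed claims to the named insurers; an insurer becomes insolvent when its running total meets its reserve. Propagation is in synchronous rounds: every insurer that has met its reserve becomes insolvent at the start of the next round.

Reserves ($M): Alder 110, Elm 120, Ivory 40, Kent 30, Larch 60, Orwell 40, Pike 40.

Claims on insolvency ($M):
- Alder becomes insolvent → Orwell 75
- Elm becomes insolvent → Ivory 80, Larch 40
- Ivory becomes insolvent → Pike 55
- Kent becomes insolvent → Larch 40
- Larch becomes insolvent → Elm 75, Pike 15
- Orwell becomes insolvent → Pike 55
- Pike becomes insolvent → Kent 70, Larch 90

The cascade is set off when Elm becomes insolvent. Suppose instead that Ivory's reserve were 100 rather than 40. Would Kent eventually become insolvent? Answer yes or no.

no

With Ivory's reserve at 100:
Round 1 — Elm becomes insolvent (initial).
  Ivory: +80 → 80 < 100
  Larch: +40 → 40 < 60
No further insolvencies.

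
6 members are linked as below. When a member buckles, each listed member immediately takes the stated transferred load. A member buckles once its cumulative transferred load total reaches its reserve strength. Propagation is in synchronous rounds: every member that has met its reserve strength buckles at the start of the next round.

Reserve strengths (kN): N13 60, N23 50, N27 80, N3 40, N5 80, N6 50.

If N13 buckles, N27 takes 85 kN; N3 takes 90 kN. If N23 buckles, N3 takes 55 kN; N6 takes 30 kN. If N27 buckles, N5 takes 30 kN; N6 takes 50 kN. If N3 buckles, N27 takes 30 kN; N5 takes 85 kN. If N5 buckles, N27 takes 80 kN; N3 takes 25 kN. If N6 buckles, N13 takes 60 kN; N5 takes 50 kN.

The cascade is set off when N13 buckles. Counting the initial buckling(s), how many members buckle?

5

Round 1 — N13 buckles (initial).
  N27: +85 → 85 ≥ 80
  N3: +90 → 90 ≥ 40
Round 2 — N27, N3 buckle.
  N5: +30+85 → 115 ≥ 80
  N6: +50 → 50 ≥ 50
Round 3 — N5, N6 buckle.
No further bucklings.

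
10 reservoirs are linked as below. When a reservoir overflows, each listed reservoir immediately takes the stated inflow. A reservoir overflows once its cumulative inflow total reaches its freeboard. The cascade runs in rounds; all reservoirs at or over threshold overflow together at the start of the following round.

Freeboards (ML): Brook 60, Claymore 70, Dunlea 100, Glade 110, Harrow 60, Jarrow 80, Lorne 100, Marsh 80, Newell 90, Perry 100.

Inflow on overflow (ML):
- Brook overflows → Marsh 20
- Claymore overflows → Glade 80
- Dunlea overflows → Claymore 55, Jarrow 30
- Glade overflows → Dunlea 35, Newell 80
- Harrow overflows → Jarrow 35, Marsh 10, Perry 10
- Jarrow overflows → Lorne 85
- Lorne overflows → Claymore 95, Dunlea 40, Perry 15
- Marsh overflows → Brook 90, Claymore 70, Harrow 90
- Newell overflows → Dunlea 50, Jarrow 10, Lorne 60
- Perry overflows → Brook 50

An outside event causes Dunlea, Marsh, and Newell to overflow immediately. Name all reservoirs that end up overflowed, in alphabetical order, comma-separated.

Brook, Claymore, Dunlea, Harrow, Marsh, Newell

Round 1 — Dunlea, Marsh, Newell overflow (initial).
  Brook: +90 → 90 ≥ 60
  Claymore: +55+70 → 125 ≥ 70
  Harrow: +90 → 90 ≥ 60
  Jarrow: +30+10 → 40 < 80
  Lorne: +60 → 60 < 100
Round 2 — Brook, Claymore, Harrow overflow.
  Glade: +80 → 80 < 110
  Jarrow: +35 → 75 < 80
  Perry: +10 → 10 < 100
No further overflows.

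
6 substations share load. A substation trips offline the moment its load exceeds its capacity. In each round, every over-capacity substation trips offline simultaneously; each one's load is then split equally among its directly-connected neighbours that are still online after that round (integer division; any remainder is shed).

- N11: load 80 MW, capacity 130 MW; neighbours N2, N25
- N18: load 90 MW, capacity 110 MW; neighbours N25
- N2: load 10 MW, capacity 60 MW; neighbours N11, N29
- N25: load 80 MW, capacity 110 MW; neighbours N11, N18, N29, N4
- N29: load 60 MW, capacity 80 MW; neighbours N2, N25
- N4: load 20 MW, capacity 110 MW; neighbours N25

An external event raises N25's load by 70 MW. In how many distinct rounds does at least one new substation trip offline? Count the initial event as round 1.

4

Round 1 — N25 at 150 > 110. N25 trips offline.
  N25 sheds 150 MW to N11, N18, N29, N4: 37 each (2 lost).
    N11: 80+37 = 117 ≤ 130
    N18: 90+37 = 127 > 110
    N29: 60+37 = 97 > 80
    N4: 20+37 = 57 ≤ 110
Round 2 — N18, N29 trip offline.
  N18 sheds 127 MW: no online neighbours, lost.
  N29 sheds 97 MW to N2: 97 each.
    N2: 10+97 = 107 > 60
Round 3 — N2 trips offline.
  N2 sheds 107 MW to N11: 107 each.
    N11: 117+107 = 224 > 130
Round 4 — N11 trips offline.
  N11 sheds 224 MW: no online neighbours, lost.
No further trips.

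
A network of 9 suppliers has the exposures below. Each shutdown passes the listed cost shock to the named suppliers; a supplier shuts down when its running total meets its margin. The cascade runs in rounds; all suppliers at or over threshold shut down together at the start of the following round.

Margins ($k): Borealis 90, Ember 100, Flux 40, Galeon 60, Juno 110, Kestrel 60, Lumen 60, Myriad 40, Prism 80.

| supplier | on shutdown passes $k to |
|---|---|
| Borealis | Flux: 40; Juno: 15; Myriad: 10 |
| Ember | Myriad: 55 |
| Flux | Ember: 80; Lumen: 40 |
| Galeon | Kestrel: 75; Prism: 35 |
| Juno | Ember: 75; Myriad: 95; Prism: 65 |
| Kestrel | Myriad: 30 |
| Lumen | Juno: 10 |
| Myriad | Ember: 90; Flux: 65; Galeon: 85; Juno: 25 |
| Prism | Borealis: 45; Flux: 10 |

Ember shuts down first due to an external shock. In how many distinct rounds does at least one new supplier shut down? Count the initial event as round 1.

4

Round 1 — Ember shuts down (initial).
  Myriad: +55 → 55 ≥ 40
Round 2 — Myriad shuts down.
  Flux: +65 → 65 ≥ 40
  Galeon: +85 → 85 ≥ 60
  Juno: +25 → 25 < 110
Round 3 — Flux, Galeon shut down.
  Kestrel: +75 → 75 ≥ 60
  Lumen: +40 → 40 < 60
  Prism: +35 → 35 < 80
Round 4 — Kestrel shuts down.
No further shutdowns.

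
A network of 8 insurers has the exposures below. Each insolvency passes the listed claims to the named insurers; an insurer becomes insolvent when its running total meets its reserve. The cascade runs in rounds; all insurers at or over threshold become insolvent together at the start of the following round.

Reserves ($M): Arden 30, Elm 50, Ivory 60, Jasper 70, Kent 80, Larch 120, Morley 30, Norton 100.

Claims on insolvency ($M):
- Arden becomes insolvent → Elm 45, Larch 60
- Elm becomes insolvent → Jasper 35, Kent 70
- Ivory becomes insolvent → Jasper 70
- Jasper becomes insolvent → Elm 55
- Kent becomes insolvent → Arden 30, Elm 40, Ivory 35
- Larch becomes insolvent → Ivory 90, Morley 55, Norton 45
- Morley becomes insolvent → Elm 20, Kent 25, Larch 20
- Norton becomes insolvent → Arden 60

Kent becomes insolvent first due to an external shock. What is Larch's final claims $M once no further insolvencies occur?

60

Round 1 — Kent becomes insolvent (initial).
  Arden: +30 → 30 ≥ 30
  Elm: +40 → 40 < 50
  Ivory: +35 → 35 < 60
Round 2 — Arden becomes insolvent.
  Elm: +45 → 85 ≥ 50
  Larch: +60 → 60 < 120
Round 3 — Elm becomes insolvent.
  Jasper: +35 → 35 < 70
No further insolvencies.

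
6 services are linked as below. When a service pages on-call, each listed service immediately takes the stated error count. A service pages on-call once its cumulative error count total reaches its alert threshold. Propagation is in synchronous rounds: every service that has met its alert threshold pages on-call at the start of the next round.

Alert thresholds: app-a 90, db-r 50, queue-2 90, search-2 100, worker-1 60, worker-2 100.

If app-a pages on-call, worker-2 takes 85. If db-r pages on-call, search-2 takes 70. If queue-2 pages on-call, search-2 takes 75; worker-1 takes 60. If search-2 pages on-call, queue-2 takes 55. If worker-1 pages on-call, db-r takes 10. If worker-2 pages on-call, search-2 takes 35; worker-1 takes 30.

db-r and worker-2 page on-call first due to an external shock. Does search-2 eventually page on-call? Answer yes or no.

Round 1 — db-r, worker-2 page on-call (initial).
  search-2: +70+35 → 105 ≥ 100
  worker-1: +30 → 30 < 60
Round 2 — search-2 pages on-call.
  queue-2: +55 → 55 < 90
No further pages.

yes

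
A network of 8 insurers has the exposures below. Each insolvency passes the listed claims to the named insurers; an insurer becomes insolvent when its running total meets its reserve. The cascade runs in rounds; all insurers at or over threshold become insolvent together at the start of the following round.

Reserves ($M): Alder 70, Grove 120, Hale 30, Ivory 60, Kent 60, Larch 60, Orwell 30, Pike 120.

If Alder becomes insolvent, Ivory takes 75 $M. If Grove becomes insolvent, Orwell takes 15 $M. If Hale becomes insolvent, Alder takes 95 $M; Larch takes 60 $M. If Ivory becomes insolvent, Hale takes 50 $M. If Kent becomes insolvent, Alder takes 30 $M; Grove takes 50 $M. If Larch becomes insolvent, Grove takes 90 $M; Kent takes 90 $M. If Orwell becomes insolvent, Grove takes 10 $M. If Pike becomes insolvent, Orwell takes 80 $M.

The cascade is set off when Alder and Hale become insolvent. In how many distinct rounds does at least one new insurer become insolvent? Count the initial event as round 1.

4

Round 1 — Alder, Hale become insolvent (initial).
  Ivory: +75 → 75 ≥ 60
  Larch: +60 → 60 ≥ 60
Round 2 — Ivory, Larch become insolvent.
  Grove: +90 → 90 < 120
  Kent: +90 → 90 ≥ 60
Round 3 — Kent becomes insolvent.
  Grove: +50 → 140 ≥ 120
Round 4 — Grove becomes insolvent.
  Orwell: +15 → 15 < 30
No further insolvencies.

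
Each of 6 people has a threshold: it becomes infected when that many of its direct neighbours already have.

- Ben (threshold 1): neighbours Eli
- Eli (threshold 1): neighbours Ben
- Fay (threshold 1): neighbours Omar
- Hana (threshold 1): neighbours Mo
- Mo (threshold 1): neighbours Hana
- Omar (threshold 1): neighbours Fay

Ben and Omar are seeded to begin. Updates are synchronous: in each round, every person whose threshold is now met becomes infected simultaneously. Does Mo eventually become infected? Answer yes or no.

no

Round 1 — Ben, Omar become infected (initial).
Round 2 — checking thresholds:
  Eli: 1 of 1 neighbours ≥ 1, becomes infected.
  Fay: 1 of 1 neighbours ≥ 1, becomes infected.
Round 3 — no new infections; cascade stops.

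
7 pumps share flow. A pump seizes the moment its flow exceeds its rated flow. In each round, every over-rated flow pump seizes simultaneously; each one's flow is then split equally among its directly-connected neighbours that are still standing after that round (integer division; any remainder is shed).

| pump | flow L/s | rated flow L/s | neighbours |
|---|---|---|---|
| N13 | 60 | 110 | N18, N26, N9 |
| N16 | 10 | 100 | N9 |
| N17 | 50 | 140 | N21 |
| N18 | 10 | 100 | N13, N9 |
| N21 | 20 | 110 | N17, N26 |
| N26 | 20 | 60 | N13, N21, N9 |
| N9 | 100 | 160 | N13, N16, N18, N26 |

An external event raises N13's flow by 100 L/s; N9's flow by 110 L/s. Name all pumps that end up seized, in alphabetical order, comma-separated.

Round 1 — N13 at 160 > 110; N9 at 210 > 160. N13, N9 seize.
  N13 sheds 160 L/s to N18, N26: 80 each.
    N18: 10+80 = 90 ≤ 100
    N26: 20+80 = 100 > 60
  N9 sheds 210 L/s to N16, N18, N26: 70 each.
    N16: 10+70 = 80 ≤ 100
    N18: 90+70 = 160 > 100
    N26: 100+70 = 170 > 60
Round 2 — N18, N26 seize.
  N18 sheds 160 L/s: no online neighbours, lost.
  N26 sheds 170 L/s to N21: 170 each.
    N21: 20+170 = 190 > 110
Round 3 — N21 seizes.
  N21 sheds 190 L/s to N17: 190 each.
    N17: 50+190 = 240 > 140
Round 4 — N17 seizes.
  N17 sheds 240 L/s: no online neighbours, lost.
No further seizures.

N13, N17, N18, N21, N26, N9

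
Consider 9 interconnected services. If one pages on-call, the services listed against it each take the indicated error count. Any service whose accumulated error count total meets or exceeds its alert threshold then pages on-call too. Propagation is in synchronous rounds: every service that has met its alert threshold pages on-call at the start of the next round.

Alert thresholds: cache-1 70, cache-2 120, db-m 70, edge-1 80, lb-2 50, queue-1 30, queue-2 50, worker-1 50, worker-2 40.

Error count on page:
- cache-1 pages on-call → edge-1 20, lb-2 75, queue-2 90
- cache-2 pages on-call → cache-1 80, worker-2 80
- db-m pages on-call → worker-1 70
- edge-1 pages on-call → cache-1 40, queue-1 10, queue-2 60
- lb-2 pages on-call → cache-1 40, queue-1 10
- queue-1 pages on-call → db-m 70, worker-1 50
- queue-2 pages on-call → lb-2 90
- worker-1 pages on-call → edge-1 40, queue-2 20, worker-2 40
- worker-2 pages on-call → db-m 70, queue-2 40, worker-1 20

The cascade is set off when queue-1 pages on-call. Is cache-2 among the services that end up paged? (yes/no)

no

Round 1 — queue-1 pages on-call (initial).
  db-m: +70 → 70 ≥ 70
  worker-1: +50 → 50 ≥ 50
Round 2 — db-m, worker-1 page on-call.
  edge-1: +40 → 40 < 80
  queue-2: +20 → 20 < 50
  worker-2: +40 → 40 ≥ 40
Round 3 — worker-2 pages on-call.
  queue-2: +40 → 60 ≥ 50
Round 4 — queue-2 pages on-call.
  lb-2: +90 → 90 ≥ 50
Round 5 — lb-2 pages on-call.
  cache-1: +40 → 40 < 70
No further pages.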